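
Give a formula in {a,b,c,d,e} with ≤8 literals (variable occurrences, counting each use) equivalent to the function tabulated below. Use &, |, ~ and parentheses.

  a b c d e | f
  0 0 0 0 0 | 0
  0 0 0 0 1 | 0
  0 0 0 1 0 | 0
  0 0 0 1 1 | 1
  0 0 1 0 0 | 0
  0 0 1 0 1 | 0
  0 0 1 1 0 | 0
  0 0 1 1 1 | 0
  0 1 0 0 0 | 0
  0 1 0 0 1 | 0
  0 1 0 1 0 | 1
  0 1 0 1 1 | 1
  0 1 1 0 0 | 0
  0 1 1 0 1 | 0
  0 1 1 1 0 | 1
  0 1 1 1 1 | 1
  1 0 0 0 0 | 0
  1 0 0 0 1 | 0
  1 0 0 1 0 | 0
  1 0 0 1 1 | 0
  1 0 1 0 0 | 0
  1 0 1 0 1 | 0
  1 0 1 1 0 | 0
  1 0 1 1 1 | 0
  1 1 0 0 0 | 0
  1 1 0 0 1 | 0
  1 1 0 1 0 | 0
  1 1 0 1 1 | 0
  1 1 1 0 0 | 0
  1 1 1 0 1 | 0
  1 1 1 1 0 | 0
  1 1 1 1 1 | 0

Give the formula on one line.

(((b | ~c) & (d & ~a)) & ((d & b) | e))

  ~c = 11110000111100001111000011110000
  (b | ~c) = 11110000111111111111000011111111
  ~a = 11111111111111110000000000000000
  (d & ~a) = 00110011001100110000000000000000
  ((b | ~c) & (d & ~a)) = 00110000001100110000000000000000
  (d & b) = 00000000001100110000000000110011
  ((d & b) | e) = 01010101011101110101010101110111
  (((b | ~c) & (d & ~a)) & ((d & b) | e)) = 00010000001100110000000000000000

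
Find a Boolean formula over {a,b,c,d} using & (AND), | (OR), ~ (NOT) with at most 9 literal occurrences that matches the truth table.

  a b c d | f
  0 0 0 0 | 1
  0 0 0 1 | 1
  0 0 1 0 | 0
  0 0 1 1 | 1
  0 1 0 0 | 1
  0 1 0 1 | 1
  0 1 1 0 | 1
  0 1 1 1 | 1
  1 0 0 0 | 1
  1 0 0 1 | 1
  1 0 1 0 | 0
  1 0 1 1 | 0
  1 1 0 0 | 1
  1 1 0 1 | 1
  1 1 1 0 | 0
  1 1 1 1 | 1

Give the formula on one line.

  ~c = 1100110011001100
  ~a = 1111111100000000
  (~a | b) = 1111111100001111
  (~c | (~a | b)) = 1111111111001111
  (d | ~c) = 1101110111011101
  ((~c | (~a | b)) & (d | ~c)) = 1101110111001101
  (b & ~a) = 0000111100000000
  (((~c | (~a | b)) & (d | ~c)) | (b & ~a)) = 1101111111001101

(((~c | (~a | b)) & (d | ~c)) | (b & ~a))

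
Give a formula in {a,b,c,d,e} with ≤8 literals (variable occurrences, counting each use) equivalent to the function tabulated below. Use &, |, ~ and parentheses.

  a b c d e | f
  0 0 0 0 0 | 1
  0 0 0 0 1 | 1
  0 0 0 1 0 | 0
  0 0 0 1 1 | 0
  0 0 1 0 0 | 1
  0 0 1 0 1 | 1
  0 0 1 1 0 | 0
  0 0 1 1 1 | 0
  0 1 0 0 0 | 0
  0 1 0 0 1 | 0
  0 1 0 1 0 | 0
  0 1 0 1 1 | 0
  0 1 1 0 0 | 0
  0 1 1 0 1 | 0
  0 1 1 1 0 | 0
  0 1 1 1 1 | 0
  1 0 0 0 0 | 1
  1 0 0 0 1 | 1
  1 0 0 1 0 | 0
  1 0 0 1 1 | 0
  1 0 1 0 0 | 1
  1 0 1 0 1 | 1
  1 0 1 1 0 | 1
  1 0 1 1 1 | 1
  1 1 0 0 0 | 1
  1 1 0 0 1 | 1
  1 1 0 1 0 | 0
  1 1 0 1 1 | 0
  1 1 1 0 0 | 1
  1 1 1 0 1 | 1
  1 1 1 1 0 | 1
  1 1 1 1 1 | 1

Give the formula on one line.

(((~b & ~d) | a) & (c | ~d))

  ~b = 11111111000000001111111100000000
  ~d = 11001100110011001100110011001100
  (~b & ~d) = 11001100000000001100110000000000
  ((~b & ~d) | a) = 11001100000000001111111111111111
  (c | ~d) = 11001111110011111100111111001111
  (((~b & ~d) | a) & (c | ~d)) = 11001100000000001100111111001111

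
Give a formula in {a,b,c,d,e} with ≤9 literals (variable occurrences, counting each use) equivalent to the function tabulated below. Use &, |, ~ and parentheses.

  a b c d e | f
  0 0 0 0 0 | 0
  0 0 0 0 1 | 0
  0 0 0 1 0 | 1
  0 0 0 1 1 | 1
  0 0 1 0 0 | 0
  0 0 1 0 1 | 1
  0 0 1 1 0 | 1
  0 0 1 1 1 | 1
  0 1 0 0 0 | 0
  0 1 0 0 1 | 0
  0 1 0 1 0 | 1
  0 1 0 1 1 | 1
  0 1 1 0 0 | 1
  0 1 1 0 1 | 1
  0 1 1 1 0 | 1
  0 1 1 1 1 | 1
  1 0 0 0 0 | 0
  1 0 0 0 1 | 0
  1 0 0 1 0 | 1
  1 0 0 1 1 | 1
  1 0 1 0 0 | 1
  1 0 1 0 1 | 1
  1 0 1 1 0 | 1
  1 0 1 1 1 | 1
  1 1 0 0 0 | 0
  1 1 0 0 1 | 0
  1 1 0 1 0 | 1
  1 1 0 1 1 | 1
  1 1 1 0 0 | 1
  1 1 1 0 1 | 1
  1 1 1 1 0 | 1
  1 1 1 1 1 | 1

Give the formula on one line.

((d | c) & (((b & ~d) | (d | e)) | a))

  (d | c) = 00111111001111110011111100111111
  ~d = 11001100110011001100110011001100
  (b & ~d) = 00000000110011000000000011001100
  (d | e) = 01110111011101110111011101110111
  ((b & ~d) | (d | e)) = 01110111111111110111011111111111
  (((b & ~d) | (d | e)) | a) = 01110111111111111111111111111111
  ((d | c) & (((b & ~d) | (d | e)) | a)) = 00110111001111110011111100111111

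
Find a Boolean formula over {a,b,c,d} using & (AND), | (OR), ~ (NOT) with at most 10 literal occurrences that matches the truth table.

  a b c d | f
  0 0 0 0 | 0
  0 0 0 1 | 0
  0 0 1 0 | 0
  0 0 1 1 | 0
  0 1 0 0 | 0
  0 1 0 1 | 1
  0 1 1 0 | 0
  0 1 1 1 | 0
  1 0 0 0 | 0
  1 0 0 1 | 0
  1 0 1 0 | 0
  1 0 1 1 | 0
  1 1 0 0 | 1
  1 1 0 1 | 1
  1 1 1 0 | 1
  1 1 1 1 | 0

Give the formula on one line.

  (a | d) = 0101010111111111
  ~d = 1010101010101010
  (b & ~d) = 0000101000001010
  (a & (b & ~d)) = 0000000000001010
  ~c = 1100110011001100
  (~c & b) = 0000110000001100
  ((a & (b & ~d)) | (~c & b)) = 0000110000001110
  ((a | d) & ((a & (b & ~d)) | (~c & b))) = 0000010000001110

((a | d) & ((a & (b & ~d)) | (~c & b)))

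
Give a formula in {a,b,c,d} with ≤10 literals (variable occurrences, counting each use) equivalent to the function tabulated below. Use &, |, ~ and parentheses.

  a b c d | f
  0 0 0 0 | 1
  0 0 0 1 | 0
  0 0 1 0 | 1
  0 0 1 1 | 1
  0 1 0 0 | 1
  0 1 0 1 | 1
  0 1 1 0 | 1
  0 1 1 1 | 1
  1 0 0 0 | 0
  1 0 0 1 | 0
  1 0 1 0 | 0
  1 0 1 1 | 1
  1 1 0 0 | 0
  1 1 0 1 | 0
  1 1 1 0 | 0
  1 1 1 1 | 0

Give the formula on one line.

  ~a = 1111111100000000
  (d | ~a) = 1111111101010101
  (c | b) = 0011111100111111
  (d & (c | b)) = 0001010100010101
  (~a & (d & (c | b))) = 0001010100000000
  ~d = 1010101010101010
  ~b = 1111000011110000
  (~b & c) = 0011000000110000
  (~d | (~b & c)) = 1011101010111010
  ((~a & (d & (c | b))) | (~d | (~b & c))) = 1011111110111010
  ((d | ~a) & ((~a & (d & (c | b))) | (~d | (~b & c)))) = 1011111100010000

((d | ~a) & ((~a & (d & (c | b))) | (~d | (~b & c))))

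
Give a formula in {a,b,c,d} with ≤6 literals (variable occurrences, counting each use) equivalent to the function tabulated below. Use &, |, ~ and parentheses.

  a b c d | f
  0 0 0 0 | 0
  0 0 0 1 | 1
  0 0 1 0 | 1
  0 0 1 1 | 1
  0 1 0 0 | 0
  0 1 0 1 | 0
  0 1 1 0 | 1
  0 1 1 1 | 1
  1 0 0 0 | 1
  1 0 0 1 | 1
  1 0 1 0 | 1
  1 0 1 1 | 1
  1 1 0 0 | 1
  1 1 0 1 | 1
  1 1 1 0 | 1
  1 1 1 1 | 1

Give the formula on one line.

((a | ((d & ~a) & ~b)) | c)

  ~a = 1111111100000000
  (d & ~a) = 0101010100000000
  ~b = 1111000011110000
  ((d & ~a) & ~b) = 0101000000000000
  (a | ((d & ~a) & ~b)) = 0101000011111111
  ((a | ((d & ~a) & ~b)) | c) = 0111001111111111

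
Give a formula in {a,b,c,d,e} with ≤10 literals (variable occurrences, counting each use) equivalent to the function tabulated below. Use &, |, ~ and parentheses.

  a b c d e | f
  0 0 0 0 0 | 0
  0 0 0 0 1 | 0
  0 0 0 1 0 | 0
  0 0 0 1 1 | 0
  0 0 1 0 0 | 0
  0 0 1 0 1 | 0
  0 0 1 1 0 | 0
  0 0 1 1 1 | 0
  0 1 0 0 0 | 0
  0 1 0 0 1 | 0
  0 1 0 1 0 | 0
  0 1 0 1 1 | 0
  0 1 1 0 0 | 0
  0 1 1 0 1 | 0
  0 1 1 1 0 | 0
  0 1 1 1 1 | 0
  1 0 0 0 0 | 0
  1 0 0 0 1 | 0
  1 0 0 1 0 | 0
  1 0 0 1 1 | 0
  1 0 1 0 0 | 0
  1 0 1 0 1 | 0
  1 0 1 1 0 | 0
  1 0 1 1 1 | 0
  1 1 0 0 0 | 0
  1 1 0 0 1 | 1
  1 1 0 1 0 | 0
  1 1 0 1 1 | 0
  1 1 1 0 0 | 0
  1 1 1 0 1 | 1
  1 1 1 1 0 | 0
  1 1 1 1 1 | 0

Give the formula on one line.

  ~a = 11111111111111110000000000000000
  ~d = 11001100110011001100110011001100
  (~d & e) = 01000100010001000100010001000100
  (~a | (~d & e)) = 11111111111111110100010001000100
  (d & c) = 00000011000000110000001100000011
  (a | (d & c)) = 00000011000000111111111111111111
  ((~a | (~d & e)) & (a | (d & c))) = 00000011000000110100010001000100
  ~b = 11111111000000001111111100000000
  (~b | ~d) = 11111111110011001111111111001100
  (((~a | (~d & e)) & (a | (d & c))) & (~b | ~d)) = 00000011000000000100010001000100
  (b & (((~a | (~d & e)) & (a | (d & c))) & (~b | ~d))) = 00000000000000000000000001000100

(b & (((~a | (~d & e)) & (a | (d & c))) & (~b | ~d)))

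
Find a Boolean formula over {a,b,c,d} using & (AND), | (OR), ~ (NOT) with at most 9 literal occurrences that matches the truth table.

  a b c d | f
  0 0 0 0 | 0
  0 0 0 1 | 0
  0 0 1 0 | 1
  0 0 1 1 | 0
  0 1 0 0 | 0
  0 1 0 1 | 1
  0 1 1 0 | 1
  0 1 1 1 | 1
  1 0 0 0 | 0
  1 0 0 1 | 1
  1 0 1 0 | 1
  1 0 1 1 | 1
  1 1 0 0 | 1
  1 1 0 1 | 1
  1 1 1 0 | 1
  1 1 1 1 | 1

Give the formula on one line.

  ~d = 1010101010101010
  (b | a) = 0000111111111111
  (~d | (b | a)) = 1010111111111111
  (c | d) = 0111011101110111
  (a & b) = 0000000000001111
  ((c | d) | (a & b)) = 0111011101111111
  ((~d | (b | a)) & ((c | d) | (a & b))) = 0010011101111111

((~d | (b | a)) & ((c | d) | (a & b)))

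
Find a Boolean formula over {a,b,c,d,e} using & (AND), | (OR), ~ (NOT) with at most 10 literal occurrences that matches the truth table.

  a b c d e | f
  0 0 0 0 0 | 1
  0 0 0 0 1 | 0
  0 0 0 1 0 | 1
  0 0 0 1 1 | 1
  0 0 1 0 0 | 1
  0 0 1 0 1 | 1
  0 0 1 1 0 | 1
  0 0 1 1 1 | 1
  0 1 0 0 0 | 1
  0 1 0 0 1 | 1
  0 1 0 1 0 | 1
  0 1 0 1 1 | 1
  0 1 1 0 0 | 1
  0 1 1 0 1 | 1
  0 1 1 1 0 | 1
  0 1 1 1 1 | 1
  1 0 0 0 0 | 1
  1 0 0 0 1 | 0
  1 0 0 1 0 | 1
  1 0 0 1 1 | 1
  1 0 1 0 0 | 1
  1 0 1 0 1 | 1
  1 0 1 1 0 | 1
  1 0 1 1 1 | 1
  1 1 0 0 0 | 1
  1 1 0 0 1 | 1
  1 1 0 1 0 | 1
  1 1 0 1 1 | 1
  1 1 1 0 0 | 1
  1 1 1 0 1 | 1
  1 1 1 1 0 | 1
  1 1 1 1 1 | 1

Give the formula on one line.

  ~c = 11110000111100001111000011110000
  ~a = 11111111111111110000000000000000
  (~a & b) = 00000000111111110000000000000000
  ~e = 10101010101010101010101010101010
  ((~a & b) | ~e) = 10101010111111111010101010101010
  (~c & ((~a & b) | ~e)) = 10100000111100001010000010100000
  (b & a) = 00000000000000000000000011111111
  (d | c) = 00111111001111110011111100111111
  ((b & a) | (d | c)) = 00111111001111110011111111111111
  ((~c & ((~a & b) | ~e)) | ((b & a) | (d | c))) = 10111111111111111011111111111111

((~c & ((~a & b) | ~e)) | ((b & a) | (d | c)))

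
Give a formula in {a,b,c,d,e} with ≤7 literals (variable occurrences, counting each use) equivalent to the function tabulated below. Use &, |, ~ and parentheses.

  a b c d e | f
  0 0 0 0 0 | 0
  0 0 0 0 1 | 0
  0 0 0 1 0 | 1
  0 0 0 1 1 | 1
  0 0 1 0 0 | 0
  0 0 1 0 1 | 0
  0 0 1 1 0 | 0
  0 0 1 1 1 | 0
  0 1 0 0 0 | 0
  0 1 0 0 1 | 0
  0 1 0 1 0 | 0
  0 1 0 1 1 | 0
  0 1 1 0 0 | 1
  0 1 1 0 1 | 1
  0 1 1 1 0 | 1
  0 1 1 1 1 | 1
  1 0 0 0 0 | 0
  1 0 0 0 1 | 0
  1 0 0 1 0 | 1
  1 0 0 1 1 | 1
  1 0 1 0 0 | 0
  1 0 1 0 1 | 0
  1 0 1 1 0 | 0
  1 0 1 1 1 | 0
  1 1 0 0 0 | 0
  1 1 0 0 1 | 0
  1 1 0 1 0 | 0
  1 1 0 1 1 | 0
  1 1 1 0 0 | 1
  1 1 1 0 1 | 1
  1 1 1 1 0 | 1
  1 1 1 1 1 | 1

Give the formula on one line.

  ~d = 11001100110011001100110011001100
  (~d & c) = 00001100000011000000110000001100
  ~b = 11111111000000001111111100000000
  ((~d & c) | ~b) = 11111111000011001111111100001100
  (c | ((~d & c) | ~b)) = 11111111000011111111111100001111
  ~c = 11110000111100001111000011110000
  (~c & d) = 00110000001100000011000000110000
  (b | (~c & d)) = 00110000111111110011000011111111
  ((c | ((~d & c) | ~b)) & (b | (~c & d))) = 00110000000011110011000000001111

((c | ((~d & c) | ~b)) & (b | (~c & d)))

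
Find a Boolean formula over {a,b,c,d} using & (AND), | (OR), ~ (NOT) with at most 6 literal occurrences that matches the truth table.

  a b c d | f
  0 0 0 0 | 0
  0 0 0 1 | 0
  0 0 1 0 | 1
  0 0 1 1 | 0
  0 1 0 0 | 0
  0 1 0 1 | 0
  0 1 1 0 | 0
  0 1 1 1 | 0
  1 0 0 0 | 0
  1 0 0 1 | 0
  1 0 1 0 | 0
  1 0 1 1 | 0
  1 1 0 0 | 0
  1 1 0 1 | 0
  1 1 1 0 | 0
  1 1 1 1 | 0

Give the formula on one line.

  ~d = 1010101010101010
  (b | ~d) = 1010111110101111
  (c & (b | ~d)) = 0010001100100011
  ~c = 1100110011001100
  ~b = 1111000011110000
  (~c | ~b) = 1111110011111100
  ~a = 1111111100000000
  ((~c | ~b) & ~a) = 1111110000000000
  ((c & (b | ~d)) & ((~c | ~b) & ~a)) = 0010000000000000

((c & (b | ~d)) & ((~c | ~b) & ~a))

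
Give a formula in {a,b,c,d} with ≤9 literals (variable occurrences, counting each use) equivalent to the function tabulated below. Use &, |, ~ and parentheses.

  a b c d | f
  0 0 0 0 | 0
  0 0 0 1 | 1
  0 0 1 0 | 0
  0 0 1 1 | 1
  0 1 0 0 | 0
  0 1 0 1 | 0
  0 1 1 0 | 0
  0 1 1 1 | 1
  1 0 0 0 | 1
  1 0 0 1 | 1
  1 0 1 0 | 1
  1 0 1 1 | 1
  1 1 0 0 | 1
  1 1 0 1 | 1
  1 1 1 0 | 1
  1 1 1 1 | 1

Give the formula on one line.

(((c | ((~a | b) & ~b)) & d) | (a | ((a | d) & c)))

  ~a = 1111111100000000
  (~a | b) = 1111111100001111
  ~b = 1111000011110000
  ((~a | b) & ~b) = 1111000000000000
  (c | ((~a | b) & ~b)) = 1111001100110011
  ((c | ((~a | b) & ~b)) & d) = 0101000100010001
  (a | d) = 0101010111111111
  ((a | d) & c) = 0001000100110011
  (a | ((a | d) & c)) = 0001000111111111
  (((c | ((~a | b) & ~b)) & d) | (a | ((a | d) & c))) = 0101000111111111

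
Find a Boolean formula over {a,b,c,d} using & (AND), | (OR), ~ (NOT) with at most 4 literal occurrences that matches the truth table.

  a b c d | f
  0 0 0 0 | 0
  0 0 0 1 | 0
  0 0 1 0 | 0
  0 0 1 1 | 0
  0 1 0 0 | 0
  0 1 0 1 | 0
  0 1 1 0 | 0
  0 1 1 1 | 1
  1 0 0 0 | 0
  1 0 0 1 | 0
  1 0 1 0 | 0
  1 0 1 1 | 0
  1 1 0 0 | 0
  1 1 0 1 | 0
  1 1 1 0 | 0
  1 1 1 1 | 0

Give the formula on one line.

  (d & c) = 0001000100010001
  (b & (d & c)) = 0000000100000001
  ~a = 1111111100000000
  ((b & (d & c)) & ~a) = 0000000100000000

((b & (d & c)) & ~a)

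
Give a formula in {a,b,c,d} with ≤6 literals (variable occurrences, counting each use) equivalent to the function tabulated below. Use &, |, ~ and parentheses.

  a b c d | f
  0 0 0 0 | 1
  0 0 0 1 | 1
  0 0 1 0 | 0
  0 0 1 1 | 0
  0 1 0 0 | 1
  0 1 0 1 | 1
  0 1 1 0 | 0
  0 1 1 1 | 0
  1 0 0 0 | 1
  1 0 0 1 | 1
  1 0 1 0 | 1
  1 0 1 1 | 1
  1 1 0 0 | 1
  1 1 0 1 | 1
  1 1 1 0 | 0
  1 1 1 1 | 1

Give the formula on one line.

((a & (d | ~b)) | ~c)

  ~b = 1111000011110000
  (d | ~b) = 1111010111110101
  (a & (d | ~b)) = 0000000011110101
  ~c = 1100110011001100
  ((a & (d | ~b)) | ~c) = 1100110011111101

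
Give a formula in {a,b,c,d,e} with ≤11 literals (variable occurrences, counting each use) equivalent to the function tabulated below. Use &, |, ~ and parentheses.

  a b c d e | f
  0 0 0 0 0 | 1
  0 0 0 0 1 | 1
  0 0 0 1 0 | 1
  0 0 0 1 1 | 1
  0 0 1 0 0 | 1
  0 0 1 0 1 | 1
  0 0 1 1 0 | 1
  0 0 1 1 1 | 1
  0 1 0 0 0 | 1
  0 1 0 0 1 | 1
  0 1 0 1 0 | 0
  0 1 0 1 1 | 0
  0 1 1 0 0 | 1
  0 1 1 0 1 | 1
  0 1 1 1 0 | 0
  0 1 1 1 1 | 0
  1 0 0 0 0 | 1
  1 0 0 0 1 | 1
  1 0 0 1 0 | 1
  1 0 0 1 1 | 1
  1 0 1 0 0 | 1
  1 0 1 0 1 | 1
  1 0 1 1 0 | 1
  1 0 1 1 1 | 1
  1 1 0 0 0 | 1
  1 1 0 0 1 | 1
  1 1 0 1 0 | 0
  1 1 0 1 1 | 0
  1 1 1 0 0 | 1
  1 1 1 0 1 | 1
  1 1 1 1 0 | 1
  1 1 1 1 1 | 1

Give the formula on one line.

(((d & (a | ~b)) & (c & (d | ~b))) | (~d | (~c & ~b)))

  ~b = 11111111000000001111111100000000
  (a | ~b) = 11111111000000001111111111111111
  (d & (a | ~b)) = 00110011000000000011001100110011
  (d | ~b) = 11111111001100111111111100110011
  (c & (d | ~b)) = 00001111000000110000111100000011
  ((d & (a | ~b)) & (c & (d | ~b))) = 00000011000000000000001100000011
  ~d = 11001100110011001100110011001100
  ~c = 11110000111100001111000011110000
  (~c & ~b) = 11110000000000001111000000000000
  (~d | (~c & ~b)) = 11111100110011001111110011001100
  (((d & (a | ~b)) & (c & (d | ~b))) | (~d | (~c & ~b))) = 11111111110011001111111111001111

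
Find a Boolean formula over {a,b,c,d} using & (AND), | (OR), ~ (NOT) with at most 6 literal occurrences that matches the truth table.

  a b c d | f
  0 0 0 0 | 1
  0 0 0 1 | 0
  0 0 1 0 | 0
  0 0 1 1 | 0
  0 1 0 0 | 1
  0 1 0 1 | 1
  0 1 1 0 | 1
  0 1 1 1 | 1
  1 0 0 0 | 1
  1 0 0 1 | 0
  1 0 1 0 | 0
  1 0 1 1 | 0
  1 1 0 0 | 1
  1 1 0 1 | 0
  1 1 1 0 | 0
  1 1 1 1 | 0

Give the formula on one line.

((~a & (a | b)) | (~c & ~d))

  ~a = 1111111100000000
  (a | b) = 0000111111111111
  (~a & (a | b)) = 0000111100000000
  ~c = 1100110011001100
  ~d = 1010101010101010
  (~c & ~d) = 1000100010001000
  ((~a & (a | b)) | (~c & ~d)) = 1000111110001000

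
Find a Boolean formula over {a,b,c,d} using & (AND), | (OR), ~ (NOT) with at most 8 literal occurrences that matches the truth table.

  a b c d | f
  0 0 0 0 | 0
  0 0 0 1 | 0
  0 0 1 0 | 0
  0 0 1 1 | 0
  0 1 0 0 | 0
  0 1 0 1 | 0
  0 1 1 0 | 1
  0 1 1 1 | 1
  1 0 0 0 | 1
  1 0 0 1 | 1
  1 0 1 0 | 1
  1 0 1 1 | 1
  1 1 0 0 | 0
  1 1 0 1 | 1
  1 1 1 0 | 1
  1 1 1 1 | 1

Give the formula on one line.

  (a & d) = 0000000001010101
  ~b = 1111000011110000
  (~b & a) = 0000000011110000
  (c & b) = 0000001100000011
  ((~b & a) | (c & b)) = 0000001111110011
  ((a & d) | ((~b & a) | (c & b))) = 0000001111110111

((a & d) | ((~b & a) | (c & b)))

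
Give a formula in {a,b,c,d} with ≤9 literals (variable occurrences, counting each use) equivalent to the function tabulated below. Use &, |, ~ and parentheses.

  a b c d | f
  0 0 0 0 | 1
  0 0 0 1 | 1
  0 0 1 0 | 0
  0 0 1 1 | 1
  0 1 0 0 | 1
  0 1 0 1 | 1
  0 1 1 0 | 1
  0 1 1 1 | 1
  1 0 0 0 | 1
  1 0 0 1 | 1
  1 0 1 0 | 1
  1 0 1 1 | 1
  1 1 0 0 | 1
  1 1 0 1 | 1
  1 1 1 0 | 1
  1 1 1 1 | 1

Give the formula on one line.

  (c & a) = 0000000000110011
  ~c = 1100110011001100
  ~d = 1010101010101010
  (~c & ~d) = 1000100010001000
  ((~c & ~d) | b) = 1000111110001111
  (((~c & ~d) | b) | d) = 1101111111011111
  ((c & a) | (((~c & ~d) | b) | d)) = 1101111111111111

((c & a) | (((~c & ~d) | b) | d))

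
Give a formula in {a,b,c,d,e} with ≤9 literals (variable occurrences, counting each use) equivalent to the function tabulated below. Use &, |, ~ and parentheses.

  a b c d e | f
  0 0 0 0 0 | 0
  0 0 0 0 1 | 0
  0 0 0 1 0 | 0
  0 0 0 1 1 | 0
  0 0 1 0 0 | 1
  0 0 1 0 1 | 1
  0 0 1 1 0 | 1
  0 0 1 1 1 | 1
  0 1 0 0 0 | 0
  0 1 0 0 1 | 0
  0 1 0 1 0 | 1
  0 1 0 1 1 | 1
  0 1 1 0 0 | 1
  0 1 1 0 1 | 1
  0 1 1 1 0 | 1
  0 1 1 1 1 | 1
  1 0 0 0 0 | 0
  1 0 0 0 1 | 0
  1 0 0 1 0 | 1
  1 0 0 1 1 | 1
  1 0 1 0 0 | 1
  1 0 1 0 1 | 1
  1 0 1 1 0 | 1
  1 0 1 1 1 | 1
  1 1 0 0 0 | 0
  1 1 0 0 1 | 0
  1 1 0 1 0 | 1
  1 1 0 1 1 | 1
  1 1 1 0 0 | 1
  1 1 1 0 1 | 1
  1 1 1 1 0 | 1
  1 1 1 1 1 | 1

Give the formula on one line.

  ~c = 11110000111100001111000011110000
  (b | c) = 00001111111111110000111111111111
  ((b | c) | a) = 00001111111111111111111111111111
  (~c & ((b | c) | a)) = 00000000111100001111000011110000
  ((~c & ((b | c) | a)) & d) = 00000000001100000011000000110000
  (c | ((~c & ((b | c) | a)) & d)) = 00001111001111110011111100111111

(c | ((~c & ((b | c) | a)) & d))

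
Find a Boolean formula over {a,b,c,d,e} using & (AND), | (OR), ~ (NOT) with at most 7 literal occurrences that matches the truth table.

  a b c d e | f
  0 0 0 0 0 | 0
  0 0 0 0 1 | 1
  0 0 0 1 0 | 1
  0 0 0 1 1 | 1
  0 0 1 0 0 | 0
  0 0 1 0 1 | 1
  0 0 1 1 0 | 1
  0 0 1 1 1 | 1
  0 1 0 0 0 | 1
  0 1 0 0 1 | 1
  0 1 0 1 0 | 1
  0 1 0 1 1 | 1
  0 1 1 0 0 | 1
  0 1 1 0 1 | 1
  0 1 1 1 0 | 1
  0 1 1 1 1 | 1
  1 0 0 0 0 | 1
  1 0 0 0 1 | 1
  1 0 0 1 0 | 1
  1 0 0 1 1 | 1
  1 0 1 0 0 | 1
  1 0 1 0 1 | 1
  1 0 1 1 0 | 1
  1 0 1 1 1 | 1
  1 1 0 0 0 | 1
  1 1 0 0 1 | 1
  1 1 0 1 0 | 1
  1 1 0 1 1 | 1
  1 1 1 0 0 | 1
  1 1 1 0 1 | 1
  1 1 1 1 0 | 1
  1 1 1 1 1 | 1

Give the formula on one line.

  (b | e) = 01010101111111110101010111111111
  ((b | e) | a) = 01010101111111111111111111111111
  (((b | e) | a) | d) = 01110111111111111111111111111111

(((b | e) | a) | d)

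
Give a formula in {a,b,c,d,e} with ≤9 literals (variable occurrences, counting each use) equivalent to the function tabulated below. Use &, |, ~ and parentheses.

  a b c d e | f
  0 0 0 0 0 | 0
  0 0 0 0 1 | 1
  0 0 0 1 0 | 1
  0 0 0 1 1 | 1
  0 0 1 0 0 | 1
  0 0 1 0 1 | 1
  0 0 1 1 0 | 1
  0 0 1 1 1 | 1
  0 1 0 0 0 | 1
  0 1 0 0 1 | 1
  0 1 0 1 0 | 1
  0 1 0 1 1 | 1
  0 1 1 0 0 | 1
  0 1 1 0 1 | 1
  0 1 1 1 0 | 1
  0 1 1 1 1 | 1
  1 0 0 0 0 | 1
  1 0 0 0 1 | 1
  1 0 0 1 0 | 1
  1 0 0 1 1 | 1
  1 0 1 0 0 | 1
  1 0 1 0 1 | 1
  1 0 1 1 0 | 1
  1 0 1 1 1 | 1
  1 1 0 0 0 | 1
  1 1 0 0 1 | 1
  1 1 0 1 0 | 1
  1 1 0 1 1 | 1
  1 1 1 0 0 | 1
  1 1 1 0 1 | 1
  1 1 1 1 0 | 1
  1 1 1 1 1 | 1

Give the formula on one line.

  ~a = 11111111111111110000000000000000
  (~a | e) = 11111111111111110101010101010101
  ((~a | e) & c) = 00001111000011110000010100000101
  (~a & b) = 00000000111111110000000000000000
  ((~a & b) | a) = 00000000111111111111111111111111
  (((~a & b) | a) | d) = 00110011111111111111111111111111
  (((~a | e) & c) | (((~a & b) | a) | d)) = 00111111111111111111111111111111
  (e | (((~a | e) & c) | (((~a & b) | a) | d))) = 01111111111111111111111111111111

(e | (((~a | e) & c) | (((~a & b) | a) | d)))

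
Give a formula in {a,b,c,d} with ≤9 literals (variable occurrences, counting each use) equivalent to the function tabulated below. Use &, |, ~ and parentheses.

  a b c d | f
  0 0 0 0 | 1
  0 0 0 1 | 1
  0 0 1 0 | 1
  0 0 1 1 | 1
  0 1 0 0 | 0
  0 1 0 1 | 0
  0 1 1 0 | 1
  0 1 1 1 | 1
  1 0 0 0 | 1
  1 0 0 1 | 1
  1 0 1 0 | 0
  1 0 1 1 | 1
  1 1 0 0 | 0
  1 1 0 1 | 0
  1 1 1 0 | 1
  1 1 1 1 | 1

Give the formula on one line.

(((b | (~c | d)) | (b | ~a)) & ((c & b) | ~b))

  ~c = 1100110011001100
  (~c | d) = 1101110111011101
  (b | (~c | d)) = 1101111111011111
  ~a = 1111111100000000
  (b | ~a) = 1111111100001111
  ((b | (~c | d)) | (b | ~a)) = 1111111111011111
  (c & b) = 0000001100000011
  ~b = 1111000011110000
  ((c & b) | ~b) = 1111001111110011
  (((b | (~c | d)) | (b | ~a)) & ((c & b) | ~b)) = 1111001111010011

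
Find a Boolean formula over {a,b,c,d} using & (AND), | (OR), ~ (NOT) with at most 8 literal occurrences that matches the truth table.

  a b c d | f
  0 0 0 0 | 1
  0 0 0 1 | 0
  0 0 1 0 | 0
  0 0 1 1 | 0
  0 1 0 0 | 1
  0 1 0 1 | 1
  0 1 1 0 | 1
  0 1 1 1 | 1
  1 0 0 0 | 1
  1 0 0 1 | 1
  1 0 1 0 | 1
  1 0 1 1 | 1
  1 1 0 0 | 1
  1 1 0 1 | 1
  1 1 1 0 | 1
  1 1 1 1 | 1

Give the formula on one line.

  ~d = 1010101010101010
  ~c = 1100110011001100
  (~d & ~c) = 1000100010001000
  ((~d & ~c) | a) = 1000100011111111
  (((~d & ~c) | a) | b) = 1000111111111111
  ~b = 1111000011110000
  (~d | ~b) = 1111101011111010
  (~c | (~d | ~b)) = 1111111011111110
  ((((~d & ~c) | a) | b) & (~c | (~d | ~b))) = 1000111011111110
  (((((~d & ~c) | a) | b) & (~c | (~d | ~b))) | b) = 1000111111111111

(((((~d & ~c) | a) | b) & (~c | (~d | ~b))) | b)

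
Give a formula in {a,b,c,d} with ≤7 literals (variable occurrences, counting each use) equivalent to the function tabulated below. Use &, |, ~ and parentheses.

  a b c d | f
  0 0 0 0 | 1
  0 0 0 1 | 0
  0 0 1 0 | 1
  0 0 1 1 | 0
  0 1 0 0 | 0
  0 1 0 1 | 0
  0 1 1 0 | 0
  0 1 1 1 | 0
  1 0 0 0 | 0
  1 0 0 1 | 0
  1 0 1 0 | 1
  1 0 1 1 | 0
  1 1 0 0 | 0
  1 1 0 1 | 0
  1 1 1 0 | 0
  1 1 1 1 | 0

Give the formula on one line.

(~b & (~d & (c | ~a)))

  ~b = 1111000011110000
  ~d = 1010101010101010
  ~a = 1111111100000000
  (c | ~a) = 1111111100110011
  (~d & (c | ~a)) = 1010101000100010
  (~b & (~d & (c | ~a))) = 1010000000100000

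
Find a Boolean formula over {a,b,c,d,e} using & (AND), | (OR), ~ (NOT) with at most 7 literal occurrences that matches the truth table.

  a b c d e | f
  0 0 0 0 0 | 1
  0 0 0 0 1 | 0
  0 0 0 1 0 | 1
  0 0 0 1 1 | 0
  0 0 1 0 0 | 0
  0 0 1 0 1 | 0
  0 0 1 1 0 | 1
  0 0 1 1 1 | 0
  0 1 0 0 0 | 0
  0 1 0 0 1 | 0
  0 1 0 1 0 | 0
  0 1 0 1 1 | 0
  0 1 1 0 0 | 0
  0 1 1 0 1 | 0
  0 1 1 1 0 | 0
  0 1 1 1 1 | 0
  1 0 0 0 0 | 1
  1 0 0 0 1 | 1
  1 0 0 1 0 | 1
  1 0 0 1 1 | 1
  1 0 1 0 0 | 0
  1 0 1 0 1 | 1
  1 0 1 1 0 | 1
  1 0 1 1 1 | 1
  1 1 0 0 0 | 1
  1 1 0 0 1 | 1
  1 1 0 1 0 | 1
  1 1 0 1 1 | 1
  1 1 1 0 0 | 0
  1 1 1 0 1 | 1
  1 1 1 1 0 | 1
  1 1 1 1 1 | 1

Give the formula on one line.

((a | (~b & ~e)) & ((~c | e) | d))

  ~b = 11111111000000001111111100000000
  ~e = 10101010101010101010101010101010
  (~b & ~e) = 10101010000000001010101000000000
  (a | (~b & ~e)) = 10101010000000001111111111111111
  ~c = 11110000111100001111000011110000
  (~c | e) = 11110101111101011111010111110101
  ((~c | e) | d) = 11110111111101111111011111110111
  ((a | (~b & ~e)) & ((~c | e) | d)) = 10100010000000001111011111110111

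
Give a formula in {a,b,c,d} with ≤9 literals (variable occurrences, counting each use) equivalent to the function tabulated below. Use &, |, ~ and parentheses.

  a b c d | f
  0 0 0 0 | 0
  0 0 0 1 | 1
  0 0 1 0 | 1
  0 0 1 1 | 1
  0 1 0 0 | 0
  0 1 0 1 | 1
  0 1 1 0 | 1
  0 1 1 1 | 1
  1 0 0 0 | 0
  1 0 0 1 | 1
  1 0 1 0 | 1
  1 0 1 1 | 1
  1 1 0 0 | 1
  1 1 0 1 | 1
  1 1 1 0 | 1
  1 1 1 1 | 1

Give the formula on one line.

(c | ((a & b) | ((a & d) | (d & ~c))))

  (a & b) = 0000000000001111
  (a & d) = 0000000001010101
  ~c = 1100110011001100
  (d & ~c) = 0100010001000100
  ((a & d) | (d & ~c)) = 0100010001010101
  ((a & b) | ((a & d) | (d & ~c))) = 0100010001011111
  (c | ((a & b) | ((a & d) | (d & ~c)))) = 0111011101111111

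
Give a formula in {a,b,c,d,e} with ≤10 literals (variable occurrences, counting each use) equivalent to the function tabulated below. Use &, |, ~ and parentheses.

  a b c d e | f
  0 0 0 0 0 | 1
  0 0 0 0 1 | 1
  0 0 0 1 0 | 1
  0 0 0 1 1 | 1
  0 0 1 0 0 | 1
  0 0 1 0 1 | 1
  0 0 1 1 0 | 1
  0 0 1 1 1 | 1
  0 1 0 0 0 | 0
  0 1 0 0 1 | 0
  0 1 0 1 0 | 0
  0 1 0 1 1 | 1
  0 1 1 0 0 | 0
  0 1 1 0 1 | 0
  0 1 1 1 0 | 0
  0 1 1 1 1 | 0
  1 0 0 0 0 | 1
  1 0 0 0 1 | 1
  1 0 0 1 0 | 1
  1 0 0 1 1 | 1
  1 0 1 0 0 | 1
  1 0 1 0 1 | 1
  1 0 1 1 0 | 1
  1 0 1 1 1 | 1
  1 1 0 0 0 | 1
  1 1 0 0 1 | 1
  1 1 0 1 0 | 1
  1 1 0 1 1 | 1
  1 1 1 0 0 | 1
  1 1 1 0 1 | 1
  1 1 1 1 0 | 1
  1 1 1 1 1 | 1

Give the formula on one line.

  ~b = 11111111000000001111111100000000
  ~c = 11110000111100001111000011110000
  (a & ~c) = 00000000000000001111000011110000
  ((a & ~c) | d) = 00110011001100111111001111110011
  ~d = 11001100110011001100110011001100
  (((a & ~c) | d) & ~d) = 00000000000000001100000011000000
  (~b | (((a & ~c) | d) & ~d)) = 11111111000000001111111111000000
  (e & d) = 00010001000100010001000100010001
  ((e & d) & ~c) = 00010000000100000001000000010000
  (((e & d) & ~c) | a) = 00010000000100001111111111111111
  ((~b | (((a & ~c) | d) & ~d)) | (((e & d) & ~c) | a)) = 11111111000100001111111111111111

((~b | (((a & ~c) | d) & ~d)) | (((e & d) & ~c) | a))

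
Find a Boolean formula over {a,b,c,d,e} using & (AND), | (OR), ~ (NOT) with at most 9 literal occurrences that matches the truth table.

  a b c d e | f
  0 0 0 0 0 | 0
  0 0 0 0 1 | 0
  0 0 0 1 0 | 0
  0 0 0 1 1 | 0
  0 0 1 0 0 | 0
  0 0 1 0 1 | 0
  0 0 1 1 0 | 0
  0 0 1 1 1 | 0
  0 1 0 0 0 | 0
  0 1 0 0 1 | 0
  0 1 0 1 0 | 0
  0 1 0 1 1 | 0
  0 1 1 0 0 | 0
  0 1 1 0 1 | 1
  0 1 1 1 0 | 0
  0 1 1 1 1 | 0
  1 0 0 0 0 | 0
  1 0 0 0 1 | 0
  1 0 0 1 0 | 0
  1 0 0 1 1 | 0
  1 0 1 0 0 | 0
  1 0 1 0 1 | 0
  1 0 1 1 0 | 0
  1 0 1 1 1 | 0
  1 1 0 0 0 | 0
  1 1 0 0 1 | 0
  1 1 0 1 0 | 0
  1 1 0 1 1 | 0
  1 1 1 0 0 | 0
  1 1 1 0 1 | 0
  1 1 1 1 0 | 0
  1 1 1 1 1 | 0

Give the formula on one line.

(((b & (~b | ~d)) & c) & ((e | ~c) & ~a))

  ~b = 11111111000000001111111100000000
  ~d = 11001100110011001100110011001100
  (~b | ~d) = 11111111110011001111111111001100
  (b & (~b | ~d)) = 00000000110011000000000011001100
  ((b & (~b | ~d)) & c) = 00000000000011000000000000001100
  ~c = 11110000111100001111000011110000
  (e | ~c) = 11110101111101011111010111110101
  ~a = 11111111111111110000000000000000
  ((e | ~c) & ~a) = 11110101111101010000000000000000
  (((b & (~b | ~d)) & c) & ((e | ~c) & ~a)) = 00000000000001000000000000000000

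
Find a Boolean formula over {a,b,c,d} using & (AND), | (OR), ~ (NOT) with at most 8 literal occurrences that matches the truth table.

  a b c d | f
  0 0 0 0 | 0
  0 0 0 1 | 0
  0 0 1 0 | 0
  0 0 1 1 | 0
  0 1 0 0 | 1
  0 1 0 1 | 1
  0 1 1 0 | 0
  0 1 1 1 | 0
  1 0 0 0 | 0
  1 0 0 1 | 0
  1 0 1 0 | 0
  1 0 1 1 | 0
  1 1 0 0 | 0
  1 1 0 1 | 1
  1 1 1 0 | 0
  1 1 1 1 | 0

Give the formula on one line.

  ~c = 1100110011001100
  (d & b) = 0000010100000101
  (c | (d & b)) = 0011011100110111
  (~c & (c | (d & b))) = 0000010000000100
  ~b = 1111000011110000
  ((~c & (c | (d & b))) | ~b) = 1111010011110100
  ~a = 1111111100000000
  (((~c & (c | (d & b))) | ~b) | ~a) = 1111111111110100
  (~c & b) = 0000110000001100
  ((((~c & (c | (d & b))) | ~b) | ~a) & (~c & b)) = 0000110000000100

((((~c & (c | (d & b))) | ~b) | ~a) & (~c & b))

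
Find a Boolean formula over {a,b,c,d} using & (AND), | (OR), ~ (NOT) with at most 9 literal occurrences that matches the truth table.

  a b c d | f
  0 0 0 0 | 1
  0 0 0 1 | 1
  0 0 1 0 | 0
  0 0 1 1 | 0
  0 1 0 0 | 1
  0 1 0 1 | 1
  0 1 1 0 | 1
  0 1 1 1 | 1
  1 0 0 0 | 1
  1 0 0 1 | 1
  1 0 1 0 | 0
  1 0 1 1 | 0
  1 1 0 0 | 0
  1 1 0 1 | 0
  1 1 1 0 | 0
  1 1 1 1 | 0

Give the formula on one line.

((~a & (b | ((~c | a) & (~a | ~d)))) | (~c & ~b))

  ~a = 1111111100000000
  ~c = 1100110011001100
  (~c | a) = 1100110011111111
  ~d = 1010101010101010
  (~a | ~d) = 1111111110101010
  ((~c | a) & (~a | ~d)) = 1100110010101010
  (b | ((~c | a) & (~a | ~d))) = 1100111110101111
  (~a & (b | ((~c | a) & (~a | ~d)))) = 1100111100000000
  ~b = 1111000011110000
  (~c & ~b) = 1100000011000000
  ((~a & (b | ((~c | a) & (~a | ~d)))) | (~c & ~b)) = 1100111111000000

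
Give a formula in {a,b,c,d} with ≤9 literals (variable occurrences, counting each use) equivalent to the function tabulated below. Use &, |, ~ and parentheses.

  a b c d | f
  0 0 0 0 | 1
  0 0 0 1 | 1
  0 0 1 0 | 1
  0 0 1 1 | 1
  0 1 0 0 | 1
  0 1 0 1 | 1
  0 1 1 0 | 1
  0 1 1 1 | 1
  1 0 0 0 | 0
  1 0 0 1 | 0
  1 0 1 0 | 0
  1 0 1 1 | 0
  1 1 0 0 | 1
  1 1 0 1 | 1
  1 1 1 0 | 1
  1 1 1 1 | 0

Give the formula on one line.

(~a | (a & (((~c | ~d) & b) & (d | a))))

  ~a = 1111111100000000
  ~c = 1100110011001100
  ~d = 1010101010101010
  (~c | ~d) = 1110111011101110
  ((~c | ~d) & b) = 0000111000001110
  (d | a) = 0101010111111111
  (((~c | ~d) & b) & (d | a)) = 0000010000001110
  (a & (((~c | ~d) & b) & (d | a))) = 0000000000001110
  (~a | (a & (((~c | ~d) & b) & (d | a)))) = 1111111100001110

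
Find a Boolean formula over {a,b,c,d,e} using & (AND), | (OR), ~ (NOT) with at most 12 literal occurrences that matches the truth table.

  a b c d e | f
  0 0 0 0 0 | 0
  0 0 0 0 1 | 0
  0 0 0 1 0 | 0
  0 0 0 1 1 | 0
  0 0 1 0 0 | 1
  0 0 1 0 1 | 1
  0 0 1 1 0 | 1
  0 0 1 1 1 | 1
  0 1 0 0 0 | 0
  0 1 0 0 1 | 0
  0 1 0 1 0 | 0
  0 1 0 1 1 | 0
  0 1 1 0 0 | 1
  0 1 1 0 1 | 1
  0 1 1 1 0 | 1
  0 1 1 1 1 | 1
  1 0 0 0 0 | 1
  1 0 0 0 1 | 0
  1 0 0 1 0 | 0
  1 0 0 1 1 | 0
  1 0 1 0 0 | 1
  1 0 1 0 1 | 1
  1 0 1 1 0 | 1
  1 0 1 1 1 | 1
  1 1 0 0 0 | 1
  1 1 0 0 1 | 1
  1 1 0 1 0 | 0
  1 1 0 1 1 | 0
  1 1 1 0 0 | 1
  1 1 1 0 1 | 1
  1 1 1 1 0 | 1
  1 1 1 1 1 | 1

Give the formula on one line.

  (a | b) = 00000000111111111111111111111111
  ~d = 11001100110011001100110011001100
  ~e = 10101010101010101010101010101010
  (d | ~e) = 10111011101110111011101110111011
  (b | (d | ~e)) = 10111011111111111011101111111111
  (~d & (b | (d | ~e))) = 10001000110011001000100011001100
  ((a | b) & (~d & (b | (d | ~e)))) = 00000000110011001000100011001100
  (c | a) = 00001111000011111111111111111111
  (((a | b) & (~d & (b | (d | ~e)))) & (c | a)) = 00000000000011001000100011001100
  ((((a | b) & (~d & (b | (d | ~e)))) & (c | a)) | c) = 00001111000011111000111111001111

((((a | b) & (~d & (b | (d | ~e)))) & (c | a)) | c)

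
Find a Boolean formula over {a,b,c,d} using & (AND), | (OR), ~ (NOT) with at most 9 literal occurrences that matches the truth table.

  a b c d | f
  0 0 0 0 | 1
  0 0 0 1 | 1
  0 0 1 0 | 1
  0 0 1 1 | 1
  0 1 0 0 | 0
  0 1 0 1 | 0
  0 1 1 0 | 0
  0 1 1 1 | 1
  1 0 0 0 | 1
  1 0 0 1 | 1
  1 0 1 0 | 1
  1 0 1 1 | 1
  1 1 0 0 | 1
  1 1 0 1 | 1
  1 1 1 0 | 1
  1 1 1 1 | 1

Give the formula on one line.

(~b | (((c & (d | (~b & a))) & (b & d)) | a))

  ~b = 1111000011110000
  (~b & a) = 0000000011110000
  (d | (~b & a)) = 0101010111110101
  (c & (d | (~b & a))) = 0001000100110001
  (b & d) = 0000010100000101
  ((c & (d | (~b & a))) & (b & d)) = 0000000100000001
  (((c & (d | (~b & a))) & (b & d)) | a) = 0000000111111111
  (~b | (((c & (d | (~b & a))) & (b & d)) | a)) = 1111000111111111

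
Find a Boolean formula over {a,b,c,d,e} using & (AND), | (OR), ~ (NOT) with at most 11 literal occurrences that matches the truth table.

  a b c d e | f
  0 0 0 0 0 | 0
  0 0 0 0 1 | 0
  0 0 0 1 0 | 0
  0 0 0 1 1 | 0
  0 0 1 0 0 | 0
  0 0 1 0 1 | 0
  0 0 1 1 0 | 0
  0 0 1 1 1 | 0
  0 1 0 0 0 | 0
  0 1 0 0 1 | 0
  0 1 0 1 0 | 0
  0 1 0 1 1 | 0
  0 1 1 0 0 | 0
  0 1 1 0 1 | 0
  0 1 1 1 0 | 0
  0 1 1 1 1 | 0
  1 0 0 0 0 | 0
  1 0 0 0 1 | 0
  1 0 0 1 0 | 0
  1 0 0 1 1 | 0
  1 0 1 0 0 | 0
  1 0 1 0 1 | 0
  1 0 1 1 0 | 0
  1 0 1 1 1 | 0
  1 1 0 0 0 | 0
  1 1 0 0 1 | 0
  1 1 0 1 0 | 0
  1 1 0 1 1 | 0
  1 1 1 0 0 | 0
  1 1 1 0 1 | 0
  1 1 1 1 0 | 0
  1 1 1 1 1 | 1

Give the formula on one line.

  (c & d) = 00000011000000110000001100000011
  ~a = 11111111111111110000000000000000
  ((c & d) | ~a) = 11111111111111110000001100000011
  (e & ((c & d) | ~a)) = 01010101010101010000000100000001
  ~b = 11111111000000001111111100000000
  (a | ~b) = 11111111000000001111111111111111
  (b & (a | ~b)) = 00000000000000000000000011111111
  ~d = 11001100110011001100110011001100
  (~d | c) = 11001111110011111100111111001111
  ((b & (a | ~b)) & (~d | c)) = 00000000000000000000000011001111
  ((e & ((c & d) | ~a)) & ((b & (a | ~b)) & (~d | c))) = 00000000000000000000000000000001

((e & ((c & d) | ~a)) & ((b & (a | ~b)) & (~d | c)))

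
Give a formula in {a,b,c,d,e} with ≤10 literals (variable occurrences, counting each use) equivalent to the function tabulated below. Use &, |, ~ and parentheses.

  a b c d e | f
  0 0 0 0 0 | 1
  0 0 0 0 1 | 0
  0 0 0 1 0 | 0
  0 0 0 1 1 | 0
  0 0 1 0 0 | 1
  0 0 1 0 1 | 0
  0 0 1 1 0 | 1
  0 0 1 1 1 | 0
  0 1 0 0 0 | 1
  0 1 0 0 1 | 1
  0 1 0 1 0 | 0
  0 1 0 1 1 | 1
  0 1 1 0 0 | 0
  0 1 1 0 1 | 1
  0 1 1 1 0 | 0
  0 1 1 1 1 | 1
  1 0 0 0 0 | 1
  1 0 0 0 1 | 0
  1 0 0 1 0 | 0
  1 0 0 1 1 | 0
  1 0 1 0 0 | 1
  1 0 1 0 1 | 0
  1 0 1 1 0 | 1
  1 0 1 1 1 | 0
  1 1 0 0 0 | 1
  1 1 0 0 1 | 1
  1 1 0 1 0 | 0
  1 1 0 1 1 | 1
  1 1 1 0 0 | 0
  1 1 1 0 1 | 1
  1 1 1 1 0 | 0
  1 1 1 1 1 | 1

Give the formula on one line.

  (b & e) = 00000000010101010000000001010101
  ~e = 10101010101010101010101010101010
  ~b = 11111111000000001111111100000000
  ~c = 11110000111100001111000011110000
  (~c & ~e) = 10100000101000001010000010100000
  (~b | (~c & ~e)) = 11111111101000001111111110100000
  ~d = 11001100110011001100110011001100
  (~d | c) = 11001111110011111100111111001111
  ((~b | (~c & ~e)) & (~d | c)) = 11001111100000001100111110000000
  (~e & ((~b | (~c & ~e)) & (~d | c))) = 10001010100000001000101010000000
  ((b & e) | (~e & ((~b | (~c & ~e)) & (~d | c)))) = 10001010110101011000101011010101

((b & e) | (~e & ((~b | (~c & ~e)) & (~d | c))))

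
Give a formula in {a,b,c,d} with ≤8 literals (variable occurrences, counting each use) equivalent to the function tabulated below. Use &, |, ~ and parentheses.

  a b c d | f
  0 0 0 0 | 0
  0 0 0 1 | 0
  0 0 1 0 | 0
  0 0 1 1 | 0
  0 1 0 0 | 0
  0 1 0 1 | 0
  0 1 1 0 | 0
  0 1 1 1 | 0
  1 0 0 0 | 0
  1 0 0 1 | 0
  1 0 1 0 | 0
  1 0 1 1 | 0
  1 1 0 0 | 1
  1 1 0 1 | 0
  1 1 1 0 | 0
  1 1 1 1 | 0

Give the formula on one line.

((c | ((~d & a) & b)) & (b & ~c))

  ~d = 1010101010101010
  (~d & a) = 0000000010101010
  ((~d & a) & b) = 0000000000001010
  (c | ((~d & a) & b)) = 0011001100111011
  ~c = 1100110011001100
  (b & ~c) = 0000110000001100
  ((c | ((~d & a) & b)) & (b & ~c)) = 0000000000001000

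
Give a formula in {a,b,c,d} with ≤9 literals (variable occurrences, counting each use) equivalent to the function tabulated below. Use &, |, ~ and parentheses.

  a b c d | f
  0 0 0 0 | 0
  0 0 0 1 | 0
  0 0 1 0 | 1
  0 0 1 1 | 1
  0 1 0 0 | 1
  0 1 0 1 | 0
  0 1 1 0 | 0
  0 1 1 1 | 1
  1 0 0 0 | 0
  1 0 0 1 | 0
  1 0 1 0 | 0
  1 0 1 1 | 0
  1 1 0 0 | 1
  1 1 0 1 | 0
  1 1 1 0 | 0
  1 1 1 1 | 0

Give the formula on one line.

  ~a = 1111111100000000
  (~a & d) = 0101010100000000
  ~b = 1111000011110000
  (~a & ~b) = 1111000000000000
  ~c = 1100110011001100
  ((~a & ~b) | ~c) = 1111110011001100
  ((~a & d) | ((~a & ~b) | ~c)) = 1111110111001100
  (b & ~c) = 0000110000001100
  ~d = 1010101010101010
  ((b & ~c) & ~d) = 0000100000001000
  (((b & ~c) & ~d) | c) = 0011101100111011
  (((~a & d) | ((~a & ~b) | ~c)) & (((b & ~c) & ~d) | c)) = 0011100100001000

(((~a & d) | ((~a & ~b) | ~c)) & (((b & ~c) & ~d) | c))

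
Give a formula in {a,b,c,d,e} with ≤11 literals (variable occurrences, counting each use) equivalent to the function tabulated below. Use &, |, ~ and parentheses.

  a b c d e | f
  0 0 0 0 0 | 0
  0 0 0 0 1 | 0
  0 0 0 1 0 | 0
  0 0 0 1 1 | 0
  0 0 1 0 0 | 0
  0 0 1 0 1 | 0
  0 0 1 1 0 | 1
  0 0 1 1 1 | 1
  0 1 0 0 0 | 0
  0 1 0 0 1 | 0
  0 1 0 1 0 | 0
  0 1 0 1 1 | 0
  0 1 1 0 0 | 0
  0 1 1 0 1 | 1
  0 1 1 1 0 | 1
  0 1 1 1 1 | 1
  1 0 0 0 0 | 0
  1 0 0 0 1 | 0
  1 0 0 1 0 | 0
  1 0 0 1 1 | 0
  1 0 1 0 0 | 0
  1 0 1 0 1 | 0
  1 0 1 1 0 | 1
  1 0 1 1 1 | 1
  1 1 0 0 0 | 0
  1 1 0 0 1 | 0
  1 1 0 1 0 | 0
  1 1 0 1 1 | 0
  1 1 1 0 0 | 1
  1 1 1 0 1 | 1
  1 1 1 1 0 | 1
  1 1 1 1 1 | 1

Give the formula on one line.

  (d | b) = 00110011111111110011001111111111
  ~d = 11001100110011001100110011001100
  (~d & a) = 00000000000000001100110011001100
  ~c = 11110000111100001111000011110000
  (e | ~c) = 11110101111101011111010111110101
  ((~d & a) | (e | ~c)) = 11110101111101011111110111111101
  (((~d & a) | (e | ~c)) | d) = 11110111111101111111111111111111
  ((d | b) & (((~d & a) | (e | ~c)) | d)) = 00110011111101110011001111111111
  (((d | b) & (((~d & a) | (e | ~c)) | d)) & c) = 00000011000001110000001100001111

(((d | b) & (((~d & a) | (e | ~c)) | d)) & c)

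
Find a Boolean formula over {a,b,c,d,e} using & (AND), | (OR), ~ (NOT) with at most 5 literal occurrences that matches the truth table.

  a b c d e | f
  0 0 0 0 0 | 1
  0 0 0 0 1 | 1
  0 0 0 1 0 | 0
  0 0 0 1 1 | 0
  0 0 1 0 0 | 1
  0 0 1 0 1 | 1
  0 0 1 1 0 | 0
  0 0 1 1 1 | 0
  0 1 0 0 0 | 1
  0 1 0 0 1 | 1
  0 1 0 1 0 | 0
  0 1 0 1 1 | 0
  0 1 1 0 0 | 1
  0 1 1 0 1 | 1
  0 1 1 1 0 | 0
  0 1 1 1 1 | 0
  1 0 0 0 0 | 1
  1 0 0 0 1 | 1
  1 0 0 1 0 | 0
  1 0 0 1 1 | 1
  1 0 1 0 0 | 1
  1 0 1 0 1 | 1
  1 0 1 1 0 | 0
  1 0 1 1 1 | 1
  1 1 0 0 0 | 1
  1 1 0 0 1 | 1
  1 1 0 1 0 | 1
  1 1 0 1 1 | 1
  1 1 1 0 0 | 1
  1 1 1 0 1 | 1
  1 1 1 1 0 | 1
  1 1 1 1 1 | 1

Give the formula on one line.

(~d | ((b | e) & a))

  ~d = 11001100110011001100110011001100
  (b | e) = 01010101111111110101010111111111
  ((b | e) & a) = 00000000000000000101010111111111
  (~d | ((b | e) & a)) = 11001100110011001101110111111111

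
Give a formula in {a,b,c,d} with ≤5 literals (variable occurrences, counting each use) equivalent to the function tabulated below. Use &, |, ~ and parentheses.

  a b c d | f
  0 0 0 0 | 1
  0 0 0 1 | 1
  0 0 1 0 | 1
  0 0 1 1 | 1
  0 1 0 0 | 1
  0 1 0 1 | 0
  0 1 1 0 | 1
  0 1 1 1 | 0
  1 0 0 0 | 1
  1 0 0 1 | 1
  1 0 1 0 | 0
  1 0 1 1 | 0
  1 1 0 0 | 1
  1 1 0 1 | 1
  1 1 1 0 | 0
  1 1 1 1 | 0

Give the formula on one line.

((~c & a) | (~a & (~b | ~d)))

  ~c = 1100110011001100
  (~c & a) = 0000000011001100
  ~a = 1111111100000000
  ~b = 1111000011110000
  ~d = 1010101010101010
  (~b | ~d) = 1111101011111010
  (~a & (~b | ~d)) = 1111101000000000
  ((~c & a) | (~a & (~b | ~d))) = 1111101011001100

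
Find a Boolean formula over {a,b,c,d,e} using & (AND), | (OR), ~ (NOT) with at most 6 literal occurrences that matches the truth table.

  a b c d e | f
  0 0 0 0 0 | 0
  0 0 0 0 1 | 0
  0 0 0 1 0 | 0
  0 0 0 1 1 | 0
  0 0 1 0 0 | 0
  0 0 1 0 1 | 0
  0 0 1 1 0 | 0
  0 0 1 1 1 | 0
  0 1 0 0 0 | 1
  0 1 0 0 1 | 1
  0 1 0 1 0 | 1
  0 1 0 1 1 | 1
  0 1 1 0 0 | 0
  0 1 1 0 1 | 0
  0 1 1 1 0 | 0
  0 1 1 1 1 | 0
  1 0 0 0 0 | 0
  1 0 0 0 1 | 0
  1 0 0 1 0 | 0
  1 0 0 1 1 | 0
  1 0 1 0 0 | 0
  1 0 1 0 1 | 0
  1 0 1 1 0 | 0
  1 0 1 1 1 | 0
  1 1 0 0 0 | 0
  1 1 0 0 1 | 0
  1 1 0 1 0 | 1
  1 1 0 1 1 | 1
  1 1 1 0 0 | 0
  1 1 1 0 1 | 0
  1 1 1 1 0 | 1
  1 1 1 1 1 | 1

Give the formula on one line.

  (a & d) = 00000000000000000011001100110011
  ~a = 11111111111111110000000000000000
  ~c = 11110000111100001111000011110000
  (~a & ~c) = 11110000111100000000000000000000
  ((a & d) | (~a & ~c)) = 11110000111100000011001100110011
  (((a & d) | (~a & ~c)) & b) = 00000000111100000000000000110011

(((a & d) | (~a & ~c)) & b)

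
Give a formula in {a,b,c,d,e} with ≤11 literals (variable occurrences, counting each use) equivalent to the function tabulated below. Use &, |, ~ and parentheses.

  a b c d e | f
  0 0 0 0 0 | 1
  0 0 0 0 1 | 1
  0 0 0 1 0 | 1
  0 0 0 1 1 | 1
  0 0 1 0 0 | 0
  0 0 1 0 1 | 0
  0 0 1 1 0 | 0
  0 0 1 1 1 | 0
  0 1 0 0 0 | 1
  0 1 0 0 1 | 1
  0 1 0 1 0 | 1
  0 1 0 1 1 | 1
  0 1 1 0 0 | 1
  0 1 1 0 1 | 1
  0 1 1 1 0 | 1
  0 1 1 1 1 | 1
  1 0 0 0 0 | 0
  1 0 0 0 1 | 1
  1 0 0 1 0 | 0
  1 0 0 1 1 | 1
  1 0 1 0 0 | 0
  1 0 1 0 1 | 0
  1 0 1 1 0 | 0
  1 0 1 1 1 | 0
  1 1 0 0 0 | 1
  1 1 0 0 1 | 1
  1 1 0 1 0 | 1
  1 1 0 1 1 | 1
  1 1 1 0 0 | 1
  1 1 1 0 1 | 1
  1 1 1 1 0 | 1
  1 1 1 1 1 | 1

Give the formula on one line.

  (a & c) = 00000000000000000000111100001111
  ((a & c) | e) = 01010101010101010101111101011111
  (b | ((a & c) | e)) = 01010101111111110101111111111111
  ~c = 11110000111100001111000011110000
  ~a = 11111111111111110000000000000000
  (~c & ~a) = 11110000111100000000000000000000
  ((b | ((a & c) | e)) | (~c & ~a)) = 11110101111111110101111111111111
  (~c | b) = 11110000111111111111000011111111
  (((b | ((a & c) | e)) | (~c & ~a)) & (~c | b)) = 11110000111111110101000011111111

(((b | ((a & c) | e)) | (~c & ~a)) & (~c | b))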